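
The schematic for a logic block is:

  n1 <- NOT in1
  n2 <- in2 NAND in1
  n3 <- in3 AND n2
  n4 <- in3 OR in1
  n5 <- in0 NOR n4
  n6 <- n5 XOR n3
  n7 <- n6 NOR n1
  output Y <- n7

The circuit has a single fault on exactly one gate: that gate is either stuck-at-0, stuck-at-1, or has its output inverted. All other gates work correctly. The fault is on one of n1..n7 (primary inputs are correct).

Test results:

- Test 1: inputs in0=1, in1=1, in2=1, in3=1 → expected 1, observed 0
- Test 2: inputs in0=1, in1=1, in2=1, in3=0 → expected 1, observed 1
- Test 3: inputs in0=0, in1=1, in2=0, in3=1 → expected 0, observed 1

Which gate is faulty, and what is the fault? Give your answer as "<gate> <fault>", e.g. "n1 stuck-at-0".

n2 inverted output

Fault-free values for test 1 (in0=1, in1=1, in2=1, in3=1): n1=0, n2=0, n3=0, n4=1, n5=0, n6=0, n7=1, giving Y=1. Observed 0.
Test 1: faults giving observed 0 are {n1 stuck-at-1, n1 inverted output, n2 stuck-at-1, n2 inverted output, n3 stuck-at-1, n3 inverted output, n5 stuck-at-1, n5 inverted output, n6 stuck-at-1, n6 inverted output, n7 stuck-at-0, n7 inverted output}.
Test 2 (in0=1, in1=1, in2=1, in3=0): fault-free n1=0, n2=0, n3=0, n4=1, n5=0, n6=0, n7=1 → 1; observed 1. Eliminates n1 stuck-at-1, n1 inverted output, n3 stuck-at-1, n3 inverted output, n5 stuck-at-1, n5 inverted output, n6 stuck-at-1, n6 inverted output, n7 stuck-at-0, n7 inverted output.
Test 3 (in0=0, in1=1, in2=0, in3=1): fault-free n1=0, n2=1, n3=1, n4=1, n5=0, n6=1, n7=0 → 0; observed 1. Eliminates n2 stuck-at-1.
Only n2 inverted output is consistent with every test.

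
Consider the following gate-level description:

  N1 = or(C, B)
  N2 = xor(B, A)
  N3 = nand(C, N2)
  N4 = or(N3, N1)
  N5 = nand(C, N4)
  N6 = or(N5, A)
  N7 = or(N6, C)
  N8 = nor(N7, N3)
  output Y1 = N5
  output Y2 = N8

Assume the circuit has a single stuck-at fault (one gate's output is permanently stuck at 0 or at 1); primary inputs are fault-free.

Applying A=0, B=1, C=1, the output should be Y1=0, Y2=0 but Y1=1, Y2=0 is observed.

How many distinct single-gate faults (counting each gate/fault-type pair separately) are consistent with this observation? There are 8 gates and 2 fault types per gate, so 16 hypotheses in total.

Fault-free: N1=1, N2=1, N3=0, N4=1, N5=0, N6=0, N7=1, N8=0 → Y1=0, Y2=0. Observed Y1=1, Y2=0.
  N1: stuck-at-0 ✓; others ✗
  N2: none of the 2 fault types match ✗
  N3: none of the 2 fault types match ✗
  N4: stuck-at-0 ✓; others ✗
  N5: stuck-at-1 ✓; others ✗
  N6: none of the 2 fault types match ✗
  N7: none of the 2 fault types match ✗
  N8: none of the 2 fault types match ✗
Consistent faults: {N1 stuck-at-0, N4 stuck-at-0, N5 stuck-at-1} — 3 in all.

3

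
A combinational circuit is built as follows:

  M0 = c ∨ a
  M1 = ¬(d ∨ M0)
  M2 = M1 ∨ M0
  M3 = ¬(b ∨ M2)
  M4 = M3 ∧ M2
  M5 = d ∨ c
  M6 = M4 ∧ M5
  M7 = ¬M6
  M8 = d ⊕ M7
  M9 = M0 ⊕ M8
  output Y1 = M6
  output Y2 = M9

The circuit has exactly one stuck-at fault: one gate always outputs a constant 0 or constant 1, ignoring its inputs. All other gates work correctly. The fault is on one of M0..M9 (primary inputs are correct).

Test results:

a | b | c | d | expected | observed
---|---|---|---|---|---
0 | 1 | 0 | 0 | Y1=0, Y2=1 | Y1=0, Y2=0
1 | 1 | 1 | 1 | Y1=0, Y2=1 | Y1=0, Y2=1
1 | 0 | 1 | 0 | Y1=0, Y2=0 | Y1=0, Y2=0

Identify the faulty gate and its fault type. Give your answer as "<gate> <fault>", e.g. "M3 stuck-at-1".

M0 stuck-at-1

Fault-free values for test 1 (a=0, b=1, c=0, d=0): M0=0, M1=1, M2=1, M3=0, M4=0, M5=0, M6=0, M7=1, M8=1, M9=1, giving Y1=0, Y2=1. Observed Y1=0, Y2=0.
Test 1: faults giving observed Y1=0, Y2=0 are {M0 stuck-at-1, M7 stuck-at-0, M8 stuck-at-0, M9 stuck-at-0}.
Test 2 (a=1, b=1, c=1, d=1): fault-free M0=1, M1=0, M2=1, M3=0, M4=0, M5=1, M6=0, M7=1, M8=0, M9=1 → Y1=0, Y2=1; observed Y1=0, Y2=1. Eliminates M7 stuck-at-0, M9 stuck-at-0.
Test 3 (a=1, b=0, c=1, d=0): fault-free M0=1, M1=0, M2=1, M3=0, M4=0, M5=1, M6=0, M7=1, M8=1, M9=0 → Y1=0, Y2=0; observed Y1=0, Y2=0. Eliminates M8 stuck-at-0.
Only M0 stuck-at-1 is consistent with every test.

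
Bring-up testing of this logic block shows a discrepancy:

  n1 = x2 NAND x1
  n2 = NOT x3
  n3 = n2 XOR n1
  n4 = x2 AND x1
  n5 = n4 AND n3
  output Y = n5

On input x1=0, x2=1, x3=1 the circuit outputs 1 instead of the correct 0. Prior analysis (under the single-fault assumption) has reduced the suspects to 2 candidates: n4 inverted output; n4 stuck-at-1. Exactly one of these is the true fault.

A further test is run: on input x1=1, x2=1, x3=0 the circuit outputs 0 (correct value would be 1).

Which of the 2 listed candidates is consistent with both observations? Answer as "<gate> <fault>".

n4 inverted output

Evaluate each candidate on input x1=1, x2=1, x3=0:
  n4 inverted output: n1=0, n2=1, n3=1, n4=0 [inverted output], n5=0 → 0 — matches
  n4 stuck-at-1: n1=0, n2=1, n3=1, n4=1 [stuck-at-1], n5=1 → 1 — eliminated
Only n4 inverted output reproduces the observed 0.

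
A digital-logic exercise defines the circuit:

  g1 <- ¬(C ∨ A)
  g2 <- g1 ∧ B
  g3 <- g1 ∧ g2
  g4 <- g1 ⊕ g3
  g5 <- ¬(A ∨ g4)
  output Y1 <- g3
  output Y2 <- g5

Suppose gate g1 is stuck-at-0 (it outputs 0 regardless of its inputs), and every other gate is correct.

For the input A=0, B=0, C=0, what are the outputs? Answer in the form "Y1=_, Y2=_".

Y1=0, Y2=1

Propagate with g1 forced: g1=0 [stuck-at-0], g2=0, g3=0, g4=0, g5=1.
So the outputs are Y1=0, Y2=1. (Without the fault they would be Y1=0, Y2=0.)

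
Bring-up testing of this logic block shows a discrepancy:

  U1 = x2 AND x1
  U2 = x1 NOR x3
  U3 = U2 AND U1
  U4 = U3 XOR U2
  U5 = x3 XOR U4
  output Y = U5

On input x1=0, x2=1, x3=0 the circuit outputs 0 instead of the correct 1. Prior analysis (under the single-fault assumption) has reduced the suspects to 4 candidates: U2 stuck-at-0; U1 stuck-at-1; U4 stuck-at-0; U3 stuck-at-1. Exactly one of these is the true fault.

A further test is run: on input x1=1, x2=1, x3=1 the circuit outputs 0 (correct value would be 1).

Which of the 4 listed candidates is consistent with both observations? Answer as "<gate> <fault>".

Evaluate each candidate on input x1=1, x2=1, x3=1:
  U2 stuck-at-0: U1=1, U2=0 [stuck-at-0], U3=0, U4=0, U5=1 → 1 — eliminated
  U1 stuck-at-1: U1=1 [stuck-at-1], U2=0, U3=0, U4=0, U5=1 → 1 — eliminated
  U4 stuck-at-0: U1=1, U2=0, U3=0, U4=0 [stuck-at-0], U5=1 → 1 — eliminated
  U3 stuck-at-1: U1=1, U2=0, U3=1 [stuck-at-1], U4=1, U5=0 → 0 — matches
Only U3 stuck-at-1 reproduces the observed 0.

U3 stuck-at-1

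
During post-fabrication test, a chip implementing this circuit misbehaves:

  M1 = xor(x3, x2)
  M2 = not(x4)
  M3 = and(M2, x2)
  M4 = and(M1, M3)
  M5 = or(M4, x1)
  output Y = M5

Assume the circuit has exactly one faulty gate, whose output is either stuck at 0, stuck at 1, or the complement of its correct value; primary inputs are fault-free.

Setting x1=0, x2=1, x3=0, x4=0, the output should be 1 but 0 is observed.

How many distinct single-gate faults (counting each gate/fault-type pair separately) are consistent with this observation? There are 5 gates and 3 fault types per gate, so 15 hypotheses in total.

Fault-free: M1=1, M2=1, M3=1, M4=1, M5=1 → 1. Observed 0.
  M1: stuck-at-0, inverted output ✓; others ✗
  M2: stuck-at-0, inverted output ✓; others ✗
  M3: stuck-at-0, inverted output ✓; others ✗
  M4: stuck-at-0, inverted output ✓; others ✗
  M5: stuck-at-0, inverted output ✓; others ✗
Consistent faults: {M1 stuck-at-0, M1 inverted output, M2 stuck-at-0, M2 inverted output, M3 stuck-at-0, M3 inverted output, M4 stuck-at-0, M4 inverted output, M5 stuck-at-0, M5 inverted output} — 10 in all.

10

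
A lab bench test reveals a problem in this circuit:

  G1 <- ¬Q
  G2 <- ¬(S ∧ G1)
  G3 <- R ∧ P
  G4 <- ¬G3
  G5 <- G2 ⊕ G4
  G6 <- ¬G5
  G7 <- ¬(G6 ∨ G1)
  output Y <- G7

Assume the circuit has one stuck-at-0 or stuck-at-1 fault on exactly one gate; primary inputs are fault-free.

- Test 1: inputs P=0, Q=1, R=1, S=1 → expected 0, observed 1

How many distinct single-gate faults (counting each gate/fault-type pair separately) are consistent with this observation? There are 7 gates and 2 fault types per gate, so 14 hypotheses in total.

Fault-free: G1=0, G2=1, G3=0, G4=1, G5=0, G6=1, G7=0 → 0. Observed 1.
  G1 stuck-at-0: output 0 ✗
  G1 stuck-at-1: output 0 ✗
  G2 stuck-at-0: output 1 ✓
  G2 stuck-at-1: output 0 ✗
  G3 stuck-at-0: output 0 ✗
  G3 stuck-at-1: output 1 ✓
  G4 stuck-at-0: output 1 ✓
  G4 stuck-at-1: output 0 ✗
  G5 stuck-at-0: output 0 ✗
  G5 stuck-at-1: output 1 ✓
  G6 stuck-at-0: output 1 ✓
  G6 stuck-at-1: output 0 ✗
  G7 stuck-at-0: output 0 ✗
  G7 stuck-at-1: output 1 ✓
Consistent faults: {G2 stuck-at-0, G3 stuck-at-1, G4 stuck-at-0, G5 stuck-at-1, G6 stuck-at-0, G7 stuck-at-1} — 6 in all.

6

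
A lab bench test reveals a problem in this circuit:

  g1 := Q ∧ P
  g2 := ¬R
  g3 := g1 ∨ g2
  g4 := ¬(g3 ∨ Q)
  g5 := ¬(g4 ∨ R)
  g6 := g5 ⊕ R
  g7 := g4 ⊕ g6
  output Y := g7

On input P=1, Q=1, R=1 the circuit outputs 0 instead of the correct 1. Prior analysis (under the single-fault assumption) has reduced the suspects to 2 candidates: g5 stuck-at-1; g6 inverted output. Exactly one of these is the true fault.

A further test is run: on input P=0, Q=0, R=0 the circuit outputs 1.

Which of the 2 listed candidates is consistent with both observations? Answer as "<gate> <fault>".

Evaluate each candidate on input P=0, Q=0, R=0:
  g5 stuck-at-1: g1=0, g2=1, g3=1, g4=0, g5=1 [stuck-at-1], g6=1, g7=1 → 1 — matches
  g6 inverted output: g1=0, g2=1, g3=1, g4=0, g5=1, g6=0 [inverted output], g7=0 → 0 — eliminated
Only g5 stuck-at-1 reproduces the observed 1.

g5 stuck-at-1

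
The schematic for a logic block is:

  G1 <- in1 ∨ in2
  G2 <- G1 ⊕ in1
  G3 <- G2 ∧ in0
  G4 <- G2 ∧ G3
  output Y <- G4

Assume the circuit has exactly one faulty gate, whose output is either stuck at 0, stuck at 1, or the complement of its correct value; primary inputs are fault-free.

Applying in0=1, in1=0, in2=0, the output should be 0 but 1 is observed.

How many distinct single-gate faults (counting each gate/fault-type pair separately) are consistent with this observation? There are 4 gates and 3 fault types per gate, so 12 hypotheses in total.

6

Fault-free: G1=0, G2=0, G3=0, G4=0 → 0. Observed 1.
  G1 stuck-at-0: output 0 ✗
  G1 stuck-at-1: output 1 ✓
  G1 inverted output: output 1 ✓
  G2 stuck-at-0: output 0 ✗
  G2 stuck-at-1: output 1 ✓
  G2 inverted output: output 1 ✓
  G3 stuck-at-0: output 0 ✗
  G3 stuck-at-1: output 0 ✗
  G3 inverted output: output 0 ✗
  G4 stuck-at-0: output 0 ✗
  G4 stuck-at-1: output 1 ✓
  G4 inverted output: output 1 ✓
Consistent faults: {G1 stuck-at-1, G1 inverted output, G2 stuck-at-1, G2 inverted output, G4 stuck-at-1, G4 inverted output} — 6 in all.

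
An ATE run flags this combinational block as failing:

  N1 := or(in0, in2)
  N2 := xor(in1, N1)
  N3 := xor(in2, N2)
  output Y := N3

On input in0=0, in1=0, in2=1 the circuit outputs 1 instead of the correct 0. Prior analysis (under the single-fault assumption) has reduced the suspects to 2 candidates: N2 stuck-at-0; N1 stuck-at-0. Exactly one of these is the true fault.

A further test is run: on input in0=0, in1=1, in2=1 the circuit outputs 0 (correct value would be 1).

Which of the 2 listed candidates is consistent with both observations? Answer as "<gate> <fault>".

N1 stuck-at-0

Evaluate each candidate on input in0=0, in1=1, in2=1:
  N2 stuck-at-0: N1=1, N2=0 [stuck-at-0], N3=1 → 1 — eliminated
  N1 stuck-at-0: N1=0 [stuck-at-0], N2=1, N3=0 → 0 — matches
Only N1 stuck-at-0 reproduces the observed 0.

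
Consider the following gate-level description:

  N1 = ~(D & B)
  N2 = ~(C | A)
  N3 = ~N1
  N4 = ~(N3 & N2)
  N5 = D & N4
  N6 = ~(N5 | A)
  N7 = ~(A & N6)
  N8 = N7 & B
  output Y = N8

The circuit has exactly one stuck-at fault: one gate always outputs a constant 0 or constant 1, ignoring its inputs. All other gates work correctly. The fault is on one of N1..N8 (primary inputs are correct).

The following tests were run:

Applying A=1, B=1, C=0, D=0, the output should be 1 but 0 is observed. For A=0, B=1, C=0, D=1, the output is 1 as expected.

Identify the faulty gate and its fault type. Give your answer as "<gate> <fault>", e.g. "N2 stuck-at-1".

N6 stuck-at-1

Fault-free values for test 1 (A=1, B=1, C=0, D=0): N1=1, N2=0, N3=0, N4=1, N5=0, N6=0, N7=1, N8=1, giving Y=1. Observed 0.
Test 1: faults giving observed 0 are {N6 stuck-at-1, N7 stuck-at-0, N8 stuck-at-0}.
Test 2 (A=0, B=1, C=0, D=1): fault-free N1=0, N2=1, N3=1, N4=0, N5=0, N6=1, N7=1, N8=1 → 1; observed 1. Eliminates N7 stuck-at-0, N8 stuck-at-0.
Only N6 stuck-at-1 is consistent with every test.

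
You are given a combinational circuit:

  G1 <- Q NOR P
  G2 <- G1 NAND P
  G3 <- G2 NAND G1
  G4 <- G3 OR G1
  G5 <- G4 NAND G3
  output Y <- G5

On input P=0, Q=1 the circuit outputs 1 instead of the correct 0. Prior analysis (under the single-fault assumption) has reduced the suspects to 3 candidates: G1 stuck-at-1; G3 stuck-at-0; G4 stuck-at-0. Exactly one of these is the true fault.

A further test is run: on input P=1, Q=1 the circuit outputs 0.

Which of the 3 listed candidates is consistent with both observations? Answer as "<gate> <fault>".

G1 stuck-at-1

Evaluate each candidate on input P=1, Q=1:
  G1 stuck-at-1: G1=1 [stuck-at-1], G2=0, G3=1, G4=1, G5=0 → 0 — matches
  G3 stuck-at-0: G1=0, G2=1, G3=0 [stuck-at-0], G4=0, G5=1 → 1 — eliminated
  G4 stuck-at-0: G1=0, G2=1, G3=1, G4=0 [stuck-at-0], G5=1 → 1 — eliminated
Only G1 stuck-at-1 reproduces the observed 0.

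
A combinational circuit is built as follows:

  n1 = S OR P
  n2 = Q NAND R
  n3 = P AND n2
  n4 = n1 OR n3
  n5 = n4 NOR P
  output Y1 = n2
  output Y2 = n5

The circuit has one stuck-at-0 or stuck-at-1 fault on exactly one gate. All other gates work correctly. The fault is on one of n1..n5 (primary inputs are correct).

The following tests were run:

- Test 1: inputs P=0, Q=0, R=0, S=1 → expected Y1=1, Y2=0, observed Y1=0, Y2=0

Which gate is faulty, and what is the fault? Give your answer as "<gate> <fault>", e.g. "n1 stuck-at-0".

n2 stuck-at-0

Fault-free values for test 1 (P=0, Q=0, R=0, S=1): n1=1, n2=1, n3=0, n4=1, n5=0, giving Y1=1, Y2=0. Observed Y1=0, Y2=0.
Test 1: faults giving observed Y1=0, Y2=0 are {n2 stuck-at-0}.
Only n2 stuck-at-0 is consistent with every test.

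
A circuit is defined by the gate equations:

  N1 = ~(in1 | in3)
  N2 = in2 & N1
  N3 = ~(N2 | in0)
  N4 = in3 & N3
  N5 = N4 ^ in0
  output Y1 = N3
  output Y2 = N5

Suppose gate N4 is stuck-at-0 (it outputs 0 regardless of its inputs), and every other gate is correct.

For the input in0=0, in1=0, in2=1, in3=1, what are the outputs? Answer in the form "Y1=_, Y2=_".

Y1=1, Y2=0

Propagate with N4 forced: N1=0, N2=0, N3=1, N4=0 [stuck-at-0], N5=0.
So the outputs are Y1=1, Y2=0. (Without the fault they would be Y1=1, Y2=1.)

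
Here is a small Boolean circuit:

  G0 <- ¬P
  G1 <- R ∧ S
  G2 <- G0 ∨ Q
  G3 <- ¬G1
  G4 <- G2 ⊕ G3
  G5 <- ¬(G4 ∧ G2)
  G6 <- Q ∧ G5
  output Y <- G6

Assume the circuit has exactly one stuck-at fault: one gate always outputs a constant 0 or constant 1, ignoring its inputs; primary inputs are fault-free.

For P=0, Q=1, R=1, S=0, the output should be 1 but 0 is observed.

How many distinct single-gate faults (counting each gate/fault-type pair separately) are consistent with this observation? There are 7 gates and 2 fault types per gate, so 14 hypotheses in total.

Fault-free: G0=1, G1=0, G2=1, G3=1, G4=0, G5=1, G6=1 → 1. Observed 0.
  G0 stuck-at-0: output 1 ✗
  G0 stuck-at-1: output 1 ✗
  G1 stuck-at-0: output 1 ✗
  G1 stuck-at-1: output 0 ✓
  G2 stuck-at-0: output 1 ✗
  G2 stuck-at-1: output 1 ✗
  G3 stuck-at-0: output 0 ✓
  G3 stuck-at-1: output 1 ✗
  G4 stuck-at-0: output 1 ✗
  G4 stuck-at-1: output 0 ✓
  G5 stuck-at-0: output 0 ✓
  G5 stuck-at-1: output 1 ✗
  G6 stuck-at-0: output 0 ✓
  G6 stuck-at-1: output 1 ✗
Consistent faults: {G1 stuck-at-1, G3 stuck-at-0, G4 stuck-at-1, G5 stuck-at-0, G6 stuck-at-0} — 5 in all.

5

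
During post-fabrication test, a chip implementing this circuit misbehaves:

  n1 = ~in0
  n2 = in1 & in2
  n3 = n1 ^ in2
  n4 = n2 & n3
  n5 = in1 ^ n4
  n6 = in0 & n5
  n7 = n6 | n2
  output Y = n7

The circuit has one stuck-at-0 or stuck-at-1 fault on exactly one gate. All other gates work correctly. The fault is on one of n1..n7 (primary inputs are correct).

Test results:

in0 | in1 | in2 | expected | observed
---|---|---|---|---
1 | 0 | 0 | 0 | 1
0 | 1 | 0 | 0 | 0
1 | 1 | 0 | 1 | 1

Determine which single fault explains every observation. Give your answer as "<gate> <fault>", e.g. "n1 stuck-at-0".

Fault-free values for test 1 (in0=1, in1=0, in2=0): n1=0, n2=0, n3=0, n4=0, n5=0, n6=0, n7=0, giving Y=0. Observed 1.
Test 1: faults giving observed 1 are {n2 stuck-at-1, n4 stuck-at-1, n5 stuck-at-1, n6 stuck-at-1, n7 stuck-at-1}.
Test 2 (in0=0, in1=1, in2=0): fault-free n1=1, n2=0, n3=1, n4=0, n5=1, n6=0, n7=0 → 0; observed 0. Eliminates n2 stuck-at-1, n6 stuck-at-1, n7 stuck-at-1.
Test 3 (in0=1, in1=1, in2=0): fault-free n1=0, n2=0, n3=0, n4=0, n5=1, n6=1, n7=1 → 1; observed 1. Eliminates n4 stuck-at-1.
Only n5 stuck-at-1 is consistent with every test.

n5 stuck-at-1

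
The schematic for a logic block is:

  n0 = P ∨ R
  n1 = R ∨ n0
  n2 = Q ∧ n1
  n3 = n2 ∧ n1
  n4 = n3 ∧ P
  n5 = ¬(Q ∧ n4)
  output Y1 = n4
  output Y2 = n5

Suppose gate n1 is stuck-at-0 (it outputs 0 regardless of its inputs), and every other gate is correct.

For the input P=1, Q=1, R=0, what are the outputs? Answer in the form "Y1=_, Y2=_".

Y1=0, Y2=1

Propagate with n1 forced: n0=1, n1=0 [stuck-at-0], n2=0, n3=0, n4=0, n5=1.
So the outputs are Y1=0, Y2=1. (Without the fault they would be Y1=1, Y2=0.)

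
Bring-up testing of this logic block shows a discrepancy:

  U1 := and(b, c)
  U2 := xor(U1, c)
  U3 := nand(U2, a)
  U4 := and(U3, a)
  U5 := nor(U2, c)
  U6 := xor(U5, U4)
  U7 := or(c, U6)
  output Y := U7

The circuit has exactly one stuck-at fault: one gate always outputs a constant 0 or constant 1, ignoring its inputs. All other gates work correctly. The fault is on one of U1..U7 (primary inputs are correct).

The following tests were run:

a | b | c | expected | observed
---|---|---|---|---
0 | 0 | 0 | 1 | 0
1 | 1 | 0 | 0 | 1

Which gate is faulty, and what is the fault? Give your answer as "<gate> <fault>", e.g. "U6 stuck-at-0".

Fault-free values for test 1 (a=0, b=0, c=0): U1=0, U2=0, U3=1, U4=0, U5=1, U6=1, U7=1, giving Y=1. Observed 0.
Test 1: faults giving observed 0 are {U1 stuck-at-1, U2 stuck-at-1, U4 stuck-at-1, U5 stuck-at-0, U6 stuck-at-0, U7 stuck-at-0}.
Test 2 (a=1, b=1, c=0): fault-free U1=0, U2=0, U3=1, U4=1, U5=1, U6=0, U7=0 → 0; observed 1. Eliminates U1 stuck-at-1, U2 stuck-at-1, U4 stuck-at-1, U6 stuck-at-0, U7 stuck-at-0.
Only U5 stuck-at-0 is consistent with every test.

U5 stuck-at-0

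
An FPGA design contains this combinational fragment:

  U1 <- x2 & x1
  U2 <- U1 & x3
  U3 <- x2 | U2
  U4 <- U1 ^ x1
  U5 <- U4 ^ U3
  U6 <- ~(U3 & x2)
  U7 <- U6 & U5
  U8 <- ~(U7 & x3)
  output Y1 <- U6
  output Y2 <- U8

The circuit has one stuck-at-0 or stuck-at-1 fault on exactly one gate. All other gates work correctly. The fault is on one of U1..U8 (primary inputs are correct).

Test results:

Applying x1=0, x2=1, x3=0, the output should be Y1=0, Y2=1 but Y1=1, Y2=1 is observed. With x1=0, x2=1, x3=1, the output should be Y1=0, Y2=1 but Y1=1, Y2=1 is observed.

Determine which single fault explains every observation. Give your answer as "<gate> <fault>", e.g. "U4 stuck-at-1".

U3 stuck-at-0

Fault-free values for test 1 (x1=0, x2=1, x3=0): U1=0, U2=0, U3=1, U4=0, U5=1, U6=0, U7=0, U8=1, giving Y1=0, Y2=1. Observed Y1=1, Y2=1.
Test 1: faults giving observed Y1=1, Y2=1 are {U3 stuck-at-0, U6 stuck-at-1}.
Test 2 (x1=0, x2=1, x3=1): fault-free U1=0, U2=0, U3=1, U4=0, U5=1, U6=0, U7=0, U8=1 → Y1=0, Y2=1; observed Y1=1, Y2=1. Eliminates U6 stuck-at-1.
Only U3 stuck-at-0 is consistent with every test.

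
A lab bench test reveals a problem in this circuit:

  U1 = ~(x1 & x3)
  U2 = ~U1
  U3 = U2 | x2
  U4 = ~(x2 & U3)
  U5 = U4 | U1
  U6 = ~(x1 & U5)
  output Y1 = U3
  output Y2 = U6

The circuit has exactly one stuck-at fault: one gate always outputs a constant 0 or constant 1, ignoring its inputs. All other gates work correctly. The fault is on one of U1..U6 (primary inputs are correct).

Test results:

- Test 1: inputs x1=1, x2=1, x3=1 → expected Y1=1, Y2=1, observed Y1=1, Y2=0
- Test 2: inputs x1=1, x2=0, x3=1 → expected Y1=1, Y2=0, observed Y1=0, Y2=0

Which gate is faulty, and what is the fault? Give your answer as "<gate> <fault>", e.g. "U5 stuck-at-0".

U1 stuck-at-1

Fault-free values for test 1 (x1=1, x2=1, x3=1): U1=0, U2=1, U3=1, U4=0, U5=0, U6=1, giving Y1=1, Y2=1. Observed Y1=1, Y2=0.
Test 1: faults giving observed Y1=1, Y2=0 are {U1 stuck-at-1, U4 stuck-at-1, U5 stuck-at-1, U6 stuck-at-0}.
Test 2 (x1=1, x2=0, x3=1): fault-free U1=0, U2=1, U3=1, U4=1, U5=1, U6=0 → Y1=1, Y2=0; observed Y1=0, Y2=0. Eliminates U4 stuck-at-1, U5 stuck-at-1, U6 stuck-at-0.
Only U1 stuck-at-1 is consistent with every test.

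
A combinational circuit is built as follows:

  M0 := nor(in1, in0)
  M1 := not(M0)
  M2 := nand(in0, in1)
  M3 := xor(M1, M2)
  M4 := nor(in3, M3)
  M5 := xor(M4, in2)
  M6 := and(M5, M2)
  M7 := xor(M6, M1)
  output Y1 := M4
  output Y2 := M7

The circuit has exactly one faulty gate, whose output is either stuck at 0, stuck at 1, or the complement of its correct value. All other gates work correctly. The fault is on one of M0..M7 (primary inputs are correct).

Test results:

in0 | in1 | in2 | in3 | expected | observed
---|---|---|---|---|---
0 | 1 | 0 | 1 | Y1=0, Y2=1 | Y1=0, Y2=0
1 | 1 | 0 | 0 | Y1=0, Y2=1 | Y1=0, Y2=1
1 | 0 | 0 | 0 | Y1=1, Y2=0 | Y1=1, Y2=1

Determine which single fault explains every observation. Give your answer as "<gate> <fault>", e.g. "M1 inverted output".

M5 inverted output

Fault-free values for test 1 (in0=0, in1=1, in2=0, in3=1): M0=0, M1=1, M2=1, M3=0, M4=0, M5=0, M6=0, M7=1, giving Y1=0, Y2=1. Observed Y1=0, Y2=0.
Test 1: faults giving observed Y1=0, Y2=0 are {M0 stuck-at-1, M0 inverted output, M1 stuck-at-0, M1 inverted output, M5 stuck-at-1, M5 inverted output, M6 stuck-at-1, M6 inverted output, M7 stuck-at-0, M7 inverted output}.
Test 2 (in0=1, in1=1, in2=0, in3=0): fault-free M0=0, M1=1, M2=0, M3=1, M4=0, M5=0, M6=0, M7=1 → Y1=0, Y2=1; observed Y1=0, Y2=1. Eliminates M0 stuck-at-1, M0 inverted output, M1 stuck-at-0, M1 inverted output, M6 stuck-at-1, M6 inverted output, M7 stuck-at-0, M7 inverted output.
Test 3 (in0=1, in1=0, in2=0, in3=0): fault-free M0=0, M1=1, M2=1, M3=0, M4=1, M5=1, M6=1, M7=0 → Y1=1, Y2=0; observed Y1=1, Y2=1. Eliminates M5 stuck-at-1.
Only M5 inverted output is consistent with every test.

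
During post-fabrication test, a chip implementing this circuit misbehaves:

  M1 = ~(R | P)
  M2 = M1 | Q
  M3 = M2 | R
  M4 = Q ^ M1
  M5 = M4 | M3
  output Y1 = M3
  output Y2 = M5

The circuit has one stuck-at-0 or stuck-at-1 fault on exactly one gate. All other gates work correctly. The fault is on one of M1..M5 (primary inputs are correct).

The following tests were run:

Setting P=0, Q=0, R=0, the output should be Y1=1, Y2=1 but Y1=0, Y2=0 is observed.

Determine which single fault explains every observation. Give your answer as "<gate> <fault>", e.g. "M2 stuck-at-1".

M1 stuck-at-0

Fault-free values for test 1 (P=0, Q=0, R=0): M1=1, M2=1, M3=1, M4=1, M5=1, giving Y1=1, Y2=1. Observed Y1=0, Y2=0.
Test 1: faults giving observed Y1=0, Y2=0 are {M1 stuck-at-0}.
Only M1 stuck-at-0 is consistent with every test.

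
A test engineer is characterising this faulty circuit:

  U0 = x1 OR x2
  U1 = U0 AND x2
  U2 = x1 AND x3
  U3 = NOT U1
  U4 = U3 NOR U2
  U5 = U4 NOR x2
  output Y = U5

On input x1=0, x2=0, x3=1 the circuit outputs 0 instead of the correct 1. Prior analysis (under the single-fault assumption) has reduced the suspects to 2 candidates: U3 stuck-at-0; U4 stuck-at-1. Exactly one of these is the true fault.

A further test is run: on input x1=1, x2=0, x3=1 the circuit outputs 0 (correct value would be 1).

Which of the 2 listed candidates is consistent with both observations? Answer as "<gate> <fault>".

Evaluate each candidate on input x1=1, x2=0, x3=1:
  U3 stuck-at-0: U0=1, U1=0, U2=1, U3=0 [stuck-at-0], U4=0, U5=1 → 1 — eliminated
  U4 stuck-at-1: U0=1, U1=0, U2=1, U3=1, U4=1 [stuck-at-1], U5=0 → 0 — matches
Only U4 stuck-at-1 reproduces the observed 0.

U4 stuck-at-1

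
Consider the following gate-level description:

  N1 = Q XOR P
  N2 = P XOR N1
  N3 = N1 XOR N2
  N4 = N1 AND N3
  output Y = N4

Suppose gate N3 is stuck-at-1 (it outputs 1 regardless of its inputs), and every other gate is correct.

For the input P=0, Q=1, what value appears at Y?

Propagate with N3 forced: N1=1, N2=1, N3=1 [stuck-at-1], N4=1.
So Y = 1. (Without the fault it would be 0.)

1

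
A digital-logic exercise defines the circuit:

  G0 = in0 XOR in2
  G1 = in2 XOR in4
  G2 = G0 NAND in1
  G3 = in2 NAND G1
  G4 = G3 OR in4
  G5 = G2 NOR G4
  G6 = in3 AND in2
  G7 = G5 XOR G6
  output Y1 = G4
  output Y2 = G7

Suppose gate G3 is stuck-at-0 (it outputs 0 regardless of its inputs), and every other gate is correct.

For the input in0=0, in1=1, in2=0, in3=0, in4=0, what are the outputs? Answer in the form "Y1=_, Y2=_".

Propagate with G3 forced: G0=0, G1=0, G2=1, G3=0 [stuck-at-0], G4=0, G5=0, G6=0, G7=0.
So the outputs are Y1=0, Y2=0. (Without the fault they would be Y1=1, Y2=0.)

Y1=0, Y2=0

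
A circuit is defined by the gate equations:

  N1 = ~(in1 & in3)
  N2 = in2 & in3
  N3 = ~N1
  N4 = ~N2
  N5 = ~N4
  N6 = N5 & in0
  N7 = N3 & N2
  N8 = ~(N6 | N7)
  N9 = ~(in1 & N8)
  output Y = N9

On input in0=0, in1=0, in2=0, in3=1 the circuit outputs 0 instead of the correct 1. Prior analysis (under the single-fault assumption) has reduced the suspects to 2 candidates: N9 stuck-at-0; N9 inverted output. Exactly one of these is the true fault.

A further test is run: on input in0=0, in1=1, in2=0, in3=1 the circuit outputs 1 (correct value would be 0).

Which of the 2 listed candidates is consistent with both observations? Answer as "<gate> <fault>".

Evaluate each candidate on input in0=0, in1=1, in2=0, in3=1:
  N9 stuck-at-0: N1=0, N2=0, N3=1, N4=1, N5=0, N6=0, N7=0, N8=1, N9=0 [stuck-at-0] → 0 — eliminated
  N9 inverted output: N1=0, N2=0, N3=1, N4=1, N5=0, N6=0, N7=0, N8=1, N9=1 [inverted output] → 1 — matches
Only N9 inverted output reproduces the observed 1.

N9 inverted output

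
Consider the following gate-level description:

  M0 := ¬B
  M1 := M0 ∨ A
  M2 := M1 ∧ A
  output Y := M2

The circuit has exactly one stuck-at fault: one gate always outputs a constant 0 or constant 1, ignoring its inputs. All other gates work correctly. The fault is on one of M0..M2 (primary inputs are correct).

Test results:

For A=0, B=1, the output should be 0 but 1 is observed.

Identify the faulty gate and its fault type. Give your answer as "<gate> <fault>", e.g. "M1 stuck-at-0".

Fault-free values for test 1 (A=0, B=1): M0=0, M1=0, M2=0, giving Y=0. Observed 1.
Test 1: faults giving observed 1 are {M2 stuck-at-1}.
Only M2 stuck-at-1 is consistent with every test.

M2 stuck-at-1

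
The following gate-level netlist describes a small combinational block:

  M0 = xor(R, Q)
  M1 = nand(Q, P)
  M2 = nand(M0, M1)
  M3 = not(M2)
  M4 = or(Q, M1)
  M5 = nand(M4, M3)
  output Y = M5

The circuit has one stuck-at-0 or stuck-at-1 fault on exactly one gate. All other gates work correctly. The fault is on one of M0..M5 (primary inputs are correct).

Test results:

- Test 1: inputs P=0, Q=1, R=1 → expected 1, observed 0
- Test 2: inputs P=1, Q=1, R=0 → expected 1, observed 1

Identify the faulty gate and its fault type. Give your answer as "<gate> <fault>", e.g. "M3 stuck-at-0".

Fault-free values for test 1 (P=0, Q=1, R=1): M0=0, M1=1, M2=1, M3=0, M4=1, M5=1, giving Y=1. Observed 0.
Test 1: faults giving observed 0 are {M0 stuck-at-1, M2 stuck-at-0, M3 stuck-at-1, M5 stuck-at-0}.
Test 2 (P=1, Q=1, R=0): fault-free M0=1, M1=0, M2=1, M3=0, M4=1, M5=1 → 1; observed 1. Eliminates M2 stuck-at-0, M3 stuck-at-1, M5 stuck-at-0.
Only M0 stuck-at-1 is consistent with every test.

M0 stuck-at-1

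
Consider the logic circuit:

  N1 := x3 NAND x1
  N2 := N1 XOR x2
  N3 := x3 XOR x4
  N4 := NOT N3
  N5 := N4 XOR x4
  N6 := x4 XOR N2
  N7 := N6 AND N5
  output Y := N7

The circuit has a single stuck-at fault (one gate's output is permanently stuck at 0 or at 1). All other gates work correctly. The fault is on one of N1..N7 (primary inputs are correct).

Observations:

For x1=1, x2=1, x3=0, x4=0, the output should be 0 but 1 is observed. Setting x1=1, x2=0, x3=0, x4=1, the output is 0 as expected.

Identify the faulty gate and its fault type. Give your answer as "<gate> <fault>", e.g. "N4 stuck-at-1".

Fault-free values for test 1 (x1=1, x2=1, x3=0, x4=0): N1=1, N2=0, N3=0, N4=1, N5=1, N6=0, N7=0, giving Y=0. Observed 1.
Test 1: faults giving observed 1 are {N1 stuck-at-0, N2 stuck-at-1, N6 stuck-at-1, N7 stuck-at-1}.
Test 2 (x1=1, x2=0, x3=0, x4=1): fault-free N1=1, N2=1, N3=1, N4=0, N5=1, N6=0, N7=0 → 0; observed 0. Eliminates N1 stuck-at-0, N6 stuck-at-1, N7 stuck-at-1.
Only N2 stuck-at-1 is consistent with every test.

N2 stuck-at-1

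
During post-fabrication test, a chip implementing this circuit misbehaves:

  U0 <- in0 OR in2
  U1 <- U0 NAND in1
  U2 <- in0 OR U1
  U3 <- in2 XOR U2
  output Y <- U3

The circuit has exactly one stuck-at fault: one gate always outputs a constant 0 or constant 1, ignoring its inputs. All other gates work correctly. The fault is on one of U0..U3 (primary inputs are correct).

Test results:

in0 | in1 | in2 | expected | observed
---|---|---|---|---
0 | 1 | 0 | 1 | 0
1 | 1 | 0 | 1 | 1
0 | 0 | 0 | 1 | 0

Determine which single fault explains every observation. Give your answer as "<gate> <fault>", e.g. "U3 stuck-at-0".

U1 stuck-at-0

Fault-free values for test 1 (in0=0, in1=1, in2=0): U0=0, U1=1, U2=1, U3=1, giving Y=1. Observed 0.
Test 1: faults giving observed 0 are {U0 stuck-at-1, U1 stuck-at-0, U2 stuck-at-0, U3 stuck-at-0}.
Test 2 (in0=1, in1=1, in2=0): fault-free U0=1, U1=0, U2=1, U3=1 → 1; observed 1. Eliminates U2 stuck-at-0, U3 stuck-at-0.
Test 3 (in0=0, in1=0, in2=0): fault-free U0=0, U1=1, U2=1, U3=1 → 1; observed 0. Eliminates U0 stuck-at-1.
Only U1 stuck-at-0 is consistent with every test.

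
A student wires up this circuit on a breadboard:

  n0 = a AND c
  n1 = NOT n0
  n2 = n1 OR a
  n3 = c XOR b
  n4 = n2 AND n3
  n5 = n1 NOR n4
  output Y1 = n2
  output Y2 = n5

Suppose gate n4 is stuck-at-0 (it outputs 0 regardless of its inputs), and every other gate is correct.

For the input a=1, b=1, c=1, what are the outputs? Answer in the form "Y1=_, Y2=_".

Y1=1, Y2=1

Propagate with n4 forced: n0=1, n1=0, n2=1, n3=0, n4=0 [stuck-at-0], n5=1.
So the outputs are Y1=1, Y2=1. (Same as the fault-free value — the fault is masked on this input.)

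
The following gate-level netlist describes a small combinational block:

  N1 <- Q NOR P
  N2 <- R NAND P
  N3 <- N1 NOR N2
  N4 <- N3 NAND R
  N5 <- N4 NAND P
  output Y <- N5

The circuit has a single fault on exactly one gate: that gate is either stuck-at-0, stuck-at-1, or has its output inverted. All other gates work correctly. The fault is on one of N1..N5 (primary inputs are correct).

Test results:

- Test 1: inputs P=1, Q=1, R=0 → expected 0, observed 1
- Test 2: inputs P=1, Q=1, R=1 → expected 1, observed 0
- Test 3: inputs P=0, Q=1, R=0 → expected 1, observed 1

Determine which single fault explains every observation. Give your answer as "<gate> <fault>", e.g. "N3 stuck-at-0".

Fault-free values for test 1 (P=1, Q=1, R=0): N1=0, N2=1, N3=0, N4=1, N5=0, giving Y=0. Observed 1.
Test 1: faults giving observed 1 are {N4 stuck-at-0, N4 inverted output, N5 stuck-at-1, N5 inverted output}.
Test 2 (P=1, Q=1, R=1): fault-free N1=0, N2=0, N3=1, N4=0, N5=1 → 1; observed 0. Eliminates N4 stuck-at-0, N5 stuck-at-1.
Test 3 (P=0, Q=1, R=0): fault-free N1=0, N2=1, N3=0, N4=1, N5=1 → 1; observed 1. Eliminates N5 inverted output.
Only N4 inverted output is consistent with every test.

N4 inverted output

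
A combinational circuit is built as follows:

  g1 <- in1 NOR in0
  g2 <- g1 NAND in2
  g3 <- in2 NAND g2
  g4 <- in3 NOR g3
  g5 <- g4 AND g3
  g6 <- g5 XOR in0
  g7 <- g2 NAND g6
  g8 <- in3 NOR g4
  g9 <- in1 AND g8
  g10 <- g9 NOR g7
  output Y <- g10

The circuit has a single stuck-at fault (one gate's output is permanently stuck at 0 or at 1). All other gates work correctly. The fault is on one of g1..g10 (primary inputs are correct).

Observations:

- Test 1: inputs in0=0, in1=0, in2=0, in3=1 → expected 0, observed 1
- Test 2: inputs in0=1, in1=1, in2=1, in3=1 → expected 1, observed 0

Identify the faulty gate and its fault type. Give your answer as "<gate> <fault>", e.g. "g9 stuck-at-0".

g5 stuck-at-1

Fault-free values for test 1 (in0=0, in1=0, in2=0, in3=1): g1=1, g2=1, g3=1, g4=0, g5=0, g6=0, g7=1, g8=0, g9=0, g10=0, giving Y=0. Observed 1.
Test 1: faults giving observed 1 are {g4 stuck-at-1, g5 stuck-at-1, g6 stuck-at-1, g7 stuck-at-0, g10 stuck-at-1}.
Test 2 (in0=1, in1=1, in2=1, in3=1): fault-free g1=0, g2=1, g3=0, g4=0, g5=0, g6=1, g7=0, g8=0, g9=0, g10=1 → 1; observed 0. Eliminates g4 stuck-at-1, g6 stuck-at-1, g7 stuck-at-0, g10 stuck-at-1.
Only g5 stuck-at-1 is consistent with every test.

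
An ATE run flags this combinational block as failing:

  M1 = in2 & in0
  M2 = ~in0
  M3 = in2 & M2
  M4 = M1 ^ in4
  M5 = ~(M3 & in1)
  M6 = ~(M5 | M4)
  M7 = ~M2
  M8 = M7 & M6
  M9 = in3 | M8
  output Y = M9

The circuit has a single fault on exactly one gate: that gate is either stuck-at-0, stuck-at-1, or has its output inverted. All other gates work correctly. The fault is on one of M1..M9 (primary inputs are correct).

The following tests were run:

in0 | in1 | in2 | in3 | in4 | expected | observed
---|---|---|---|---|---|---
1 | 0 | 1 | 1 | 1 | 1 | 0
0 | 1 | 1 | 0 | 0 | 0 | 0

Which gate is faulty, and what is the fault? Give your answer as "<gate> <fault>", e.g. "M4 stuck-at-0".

M9 stuck-at-0

Fault-free values for test 1 (in0=1, in1=0, in2=1, in3=1, in4=1): M1=1, M2=0, M3=0, M4=0, M5=1, M6=0, M7=1, M8=0, M9=1, giving Y=1. Observed 0.
Test 1: faults giving observed 0 are {M9 stuck-at-0, M9 inverted output}.
Test 2 (in0=0, in1=1, in2=1, in3=0, in4=0): fault-free M1=0, M2=1, M3=1, M4=0, M5=0, M6=1, M7=0, M8=0, M9=0 → 0; observed 0. Eliminates M9 inverted output.
Only M9 stuck-at-0 is consistent with every test.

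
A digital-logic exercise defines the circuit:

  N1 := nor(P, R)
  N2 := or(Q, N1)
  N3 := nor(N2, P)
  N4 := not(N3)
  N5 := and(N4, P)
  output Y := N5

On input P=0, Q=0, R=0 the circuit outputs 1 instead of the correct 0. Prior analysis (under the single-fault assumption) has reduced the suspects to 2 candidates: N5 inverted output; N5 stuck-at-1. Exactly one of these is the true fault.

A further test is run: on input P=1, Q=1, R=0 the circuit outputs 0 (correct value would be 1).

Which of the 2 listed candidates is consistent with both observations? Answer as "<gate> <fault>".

Evaluate each candidate on input P=1, Q=1, R=0:
  N5 inverted output: N1=0, N2=1, N3=0, N4=1, N5=0 [inverted output] → 0 — matches
  N5 stuck-at-1: N1=0, N2=1, N3=0, N4=1, N5=1 [stuck-at-1] → 1 — eliminated
Only N5 inverted output reproduces the observed 0.

N5 inverted output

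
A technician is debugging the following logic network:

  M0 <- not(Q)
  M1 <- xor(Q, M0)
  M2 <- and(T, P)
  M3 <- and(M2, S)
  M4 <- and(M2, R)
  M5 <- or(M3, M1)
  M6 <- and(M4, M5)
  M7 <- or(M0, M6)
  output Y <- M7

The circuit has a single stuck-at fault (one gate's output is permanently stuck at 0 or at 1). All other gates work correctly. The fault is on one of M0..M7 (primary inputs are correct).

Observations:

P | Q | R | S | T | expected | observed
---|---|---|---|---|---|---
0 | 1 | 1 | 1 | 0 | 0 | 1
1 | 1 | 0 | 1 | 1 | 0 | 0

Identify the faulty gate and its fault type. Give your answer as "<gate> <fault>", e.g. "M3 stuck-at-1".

Fault-free values for test 1 (P=0, Q=1, R=1, S=1, T=0): M0=0, M1=1, M2=0, M3=0, M4=0, M5=1, M6=0, M7=0, giving Y=0. Observed 1.
Test 1: faults giving observed 1 are {M0 stuck-at-1, M2 stuck-at-1, M4 stuck-at-1, M6 stuck-at-1, M7 stuck-at-1}.
Test 2 (P=1, Q=1, R=0, S=1, T=1): fault-free M0=0, M1=1, M2=1, M3=1, M4=0, M5=1, M6=0, M7=0 → 0; observed 0. Eliminates M0 stuck-at-1, M4 stuck-at-1, M6 stuck-at-1, M7 stuck-at-1.
Only M2 stuck-at-1 is consistent with every test.

M2 stuck-at-1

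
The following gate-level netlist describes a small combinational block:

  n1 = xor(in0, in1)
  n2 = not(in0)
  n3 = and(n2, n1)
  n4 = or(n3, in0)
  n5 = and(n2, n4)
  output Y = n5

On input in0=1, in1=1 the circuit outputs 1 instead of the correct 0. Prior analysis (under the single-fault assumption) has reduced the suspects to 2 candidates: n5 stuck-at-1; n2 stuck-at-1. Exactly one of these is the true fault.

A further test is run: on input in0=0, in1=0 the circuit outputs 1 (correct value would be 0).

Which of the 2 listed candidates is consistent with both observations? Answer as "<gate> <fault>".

Evaluate each candidate on input in0=0, in1=0:
  n5 stuck-at-1: n1=0, n2=1, n3=0, n4=0, n5=1 [stuck-at-1] → 1 — matches
  n2 stuck-at-1: n1=0, n2=1 [stuck-at-1], n3=0, n4=0, n5=0 → 0 — eliminated
Only n5 stuck-at-1 reproduces the observed 1.

n5 stuck-at-1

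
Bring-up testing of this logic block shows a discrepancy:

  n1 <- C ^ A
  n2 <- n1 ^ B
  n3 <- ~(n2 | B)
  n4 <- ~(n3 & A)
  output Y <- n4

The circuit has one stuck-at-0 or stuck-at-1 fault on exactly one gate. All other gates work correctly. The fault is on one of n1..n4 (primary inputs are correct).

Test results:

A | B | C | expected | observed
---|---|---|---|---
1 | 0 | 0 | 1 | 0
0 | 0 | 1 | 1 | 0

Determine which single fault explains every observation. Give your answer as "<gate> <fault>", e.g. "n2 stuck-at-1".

Fault-free values for test 1 (A=1, B=0, C=0): n1=1, n2=1, n3=0, n4=1, giving Y=1. Observed 0.
Test 1: faults giving observed 0 are {n1 stuck-at-0, n2 stuck-at-0, n3 stuck-at-1, n4 stuck-at-0}.
Test 2 (A=0, B=0, C=1): fault-free n1=1, n2=1, n3=0, n4=1 → 1; observed 0. Eliminates n1 stuck-at-0, n2 stuck-at-0, n3 stuck-at-1.
Only n4 stuck-at-0 is consistent with every test.

n4 stuck-at-0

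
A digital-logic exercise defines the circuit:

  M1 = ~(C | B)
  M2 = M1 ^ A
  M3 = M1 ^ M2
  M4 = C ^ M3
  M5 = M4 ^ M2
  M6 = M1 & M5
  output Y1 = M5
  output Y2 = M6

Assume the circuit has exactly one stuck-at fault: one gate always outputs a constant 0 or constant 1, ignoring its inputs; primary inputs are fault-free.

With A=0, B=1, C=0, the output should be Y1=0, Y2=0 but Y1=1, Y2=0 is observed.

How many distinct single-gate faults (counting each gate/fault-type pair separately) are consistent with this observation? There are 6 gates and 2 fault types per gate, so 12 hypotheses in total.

3

Fault-free: M1=0, M2=0, M3=0, M4=0, M5=0, M6=0 → Y1=0, Y2=0. Observed Y1=1, Y2=0.
  M1 stuck-at-0: output Y1=0, Y2=0 ✗
  M1 stuck-at-1: output Y1=1, Y2=1 ✗
  M2 stuck-at-0: output Y1=0, Y2=0 ✗
  M2 stuck-at-1: output Y1=0, Y2=0 ✗
  M3 stuck-at-0: output Y1=0, Y2=0 ✗
  M3 stuck-at-1: output Y1=1, Y2=0 ✓
  M4 stuck-at-0: output Y1=0, Y2=0 ✗
  M4 stuck-at-1: output Y1=1, Y2=0 ✓
  M5 stuck-at-0: output Y1=0, Y2=0 ✗
  M5 stuck-at-1: output Y1=1, Y2=0 ✓
  M6 stuck-at-0: output Y1=0, Y2=0 ✗
  M6 stuck-at-1: output Y1=0, Y2=1 ✗
Consistent faults: {M3 stuck-at-1, M4 stuck-at-1, M5 stuck-at-1} — 3 in all.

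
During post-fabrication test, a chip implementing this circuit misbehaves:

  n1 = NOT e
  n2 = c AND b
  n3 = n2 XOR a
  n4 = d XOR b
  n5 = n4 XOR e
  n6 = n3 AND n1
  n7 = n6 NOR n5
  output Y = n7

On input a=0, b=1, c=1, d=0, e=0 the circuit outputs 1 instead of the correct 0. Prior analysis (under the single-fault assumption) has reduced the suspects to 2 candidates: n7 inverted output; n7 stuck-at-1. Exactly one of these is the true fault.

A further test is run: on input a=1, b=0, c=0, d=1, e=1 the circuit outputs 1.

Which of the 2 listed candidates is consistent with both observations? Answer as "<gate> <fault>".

Evaluate each candidate on input a=1, b=0, c=0, d=1, e=1:
  n7 inverted output: n1=0, n2=0, n3=1, n4=1, n5=0, n6=0, n7=0 [inverted output] → 0 — eliminated
  n7 stuck-at-1: n1=0, n2=0, n3=1, n4=1, n5=0, n6=0, n7=1 [stuck-at-1] → 1 — matches
Only n7 stuck-at-1 reproduces the observed 1.

n7 stuck-at-1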